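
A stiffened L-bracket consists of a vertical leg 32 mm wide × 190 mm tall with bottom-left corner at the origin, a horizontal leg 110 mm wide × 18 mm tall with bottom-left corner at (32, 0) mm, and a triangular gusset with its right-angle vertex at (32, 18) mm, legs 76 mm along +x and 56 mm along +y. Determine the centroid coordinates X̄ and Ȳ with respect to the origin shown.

X̄ = 38.43 mm, Ȳ = 66.10 mm

vertical leg: A = 32 × 190 = 6080.00, centroid at (16.00, 95.00).
horizontal leg: A = 110 × 18 = 1980.00, centroid at (87.00, 9.00).
gusset: A = ½·76·56 = 2128.00, centroid at (57.33, 36.67).
ΣA = 10188.00 mm², ΣAX̄ = 391545.33 mm³, ΣAȲ = 673446.67 mm³.
X̄ = 391545.33/10188.00 = 38.43 mm; Ȳ = 673446.67/10188.00 = 66.10 mm.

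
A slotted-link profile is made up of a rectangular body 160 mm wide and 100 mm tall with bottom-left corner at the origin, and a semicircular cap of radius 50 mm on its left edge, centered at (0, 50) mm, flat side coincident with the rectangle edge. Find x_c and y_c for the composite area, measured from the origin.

x_c = 60.05 mm, y_c = 50.00 mm

rectangular body: A = 160 × 100 = 16000.00, centroid at (80.00, 50.00).
semicircular end: A = ½π·50² = 3926.99, centroid at (-21.22, 50.00).
ΣA = 19926.99 mm², ΣAx_c = 1196666.67 mm³, ΣAy_c = 996349.54 mm³.
x_c = 1196666.67/19926.99 = 60.05 mm; y_c = 996349.54/19926.99 = 50.00 mm.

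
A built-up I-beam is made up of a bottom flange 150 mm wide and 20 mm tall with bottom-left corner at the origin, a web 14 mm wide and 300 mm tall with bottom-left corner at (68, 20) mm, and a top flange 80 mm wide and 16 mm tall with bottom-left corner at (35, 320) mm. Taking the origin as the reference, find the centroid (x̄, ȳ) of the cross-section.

x̄ = 75.00 mm, ȳ = 137.25 mm

bottom flange: A = 150 × 20 = 3000.00, centroid at (75.00, 10.00).
web: A = 14 × 300 = 4200.00, centroid at (75.00, 170.00).
top flange: A = 80 × 16 = 1280.00, centroid at (75.00, 328.00).
ΣA = 8480.00 mm², ΣAx̄ = 636000.00 mm³, ΣAȳ = 1163840.00 mm³.
x̄ = 636000.00/8480.00 = 75.00 mm; ȳ = 1163840.00/8480.00 = 137.25 mm.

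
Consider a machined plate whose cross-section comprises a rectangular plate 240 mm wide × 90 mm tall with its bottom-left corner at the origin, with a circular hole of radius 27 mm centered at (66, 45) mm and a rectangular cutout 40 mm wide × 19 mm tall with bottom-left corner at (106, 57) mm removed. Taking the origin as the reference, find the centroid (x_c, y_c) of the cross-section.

x_c = 126.42 mm, y_c = 44.12 mm

plate: A = 240 × 90 = 21600.00, centroid at (120.00, 45.00).
hole 1: A = −π·27² = -2290.22, centroid at (66.00, 45.00).
hole 2: A = −(40 × 19) = -760.00, centroid at (126.00, 66.50).
ΣA = 18549.78 mm², ΣAx_c = 2345085.41 mm³, ΣAy_c = 818400.05 mm³.
x_c = 2345085.41/18549.78 = 126.42 mm; y_c = 818400.05/18549.78 = 44.12 mm.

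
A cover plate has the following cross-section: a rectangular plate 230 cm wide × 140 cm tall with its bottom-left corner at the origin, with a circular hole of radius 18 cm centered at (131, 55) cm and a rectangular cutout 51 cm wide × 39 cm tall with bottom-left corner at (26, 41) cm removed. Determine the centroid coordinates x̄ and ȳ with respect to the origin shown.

x̄ = 118.77 cm, ȳ = 71.17 cm

plate: A = 230 × 140 = 32200.00, centroid at (115.00, 70.00).
hole 1: A = −π·18² = -1017.88, centroid at (131.00, 55.00).
hole 2: A = −(51 × 39) = -1989.00, centroid at (51.50, 60.50).
ΣA = 29193.12 cm², ΣAx̄ = 3467224.74 cm³, ΣAȳ = 2077682.32 cm³.
x̄ = 3467224.74/29193.12 = 118.77 cm; ȳ = 2077682.32/29193.12 = 71.17 cm.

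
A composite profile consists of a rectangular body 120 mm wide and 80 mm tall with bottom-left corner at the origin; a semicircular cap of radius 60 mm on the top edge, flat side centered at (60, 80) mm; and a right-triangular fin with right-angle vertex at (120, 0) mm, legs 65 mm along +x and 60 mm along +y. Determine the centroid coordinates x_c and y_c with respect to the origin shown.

Part | A | x̄ᵢ | ȳᵢ | A·x̄ᵢ | A·ȳᵢ
rectangular body | 9600.00 | 60.00 | 40.00 | 576000.00 | 384000.00
semicircular top | 5654.87 | 60.00 | 105.46 | 339292.01 | 596389.34
triangular fin | 1950.00 | 141.67 | 20.00 | 276250.00 | 39000.00
Σ | 17204.87 |  |  | 1191542.01 | 1019389.34
x_c = 1191542.01 / 17204.87 = 69.26 mm
y_c = 1019389.34 / 17204.87 = 59.25 mm

x_c = 69.26 mm, y_c = 59.25 mm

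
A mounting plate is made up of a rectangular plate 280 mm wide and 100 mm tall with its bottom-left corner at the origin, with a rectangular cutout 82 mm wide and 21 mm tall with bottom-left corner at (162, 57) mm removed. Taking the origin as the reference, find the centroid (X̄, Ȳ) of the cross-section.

X̄ = 135.87 mm, Ȳ = 48.85 mm

plate: A = 280 × 100 = 28000.00, centroid at (140.00, 50.00).
hole: A = −(82 × 21) = -1722.00, centroid at (203.00, 67.50).
ΣA = 26278.00 mm²
ΣAX̄ = (28000.00)(140.00) + (-1722.00)(203.00) = 3570434.00 mm³
ΣAȲ = (28000.00)(50.00) + (-1722.00)(67.50) = 1283765.00 mm³
X̄ = 3570434.00 / 26278.00 = 135.87 mm
Ȳ = 1283765.00 / 26278.00 = 48.85 mm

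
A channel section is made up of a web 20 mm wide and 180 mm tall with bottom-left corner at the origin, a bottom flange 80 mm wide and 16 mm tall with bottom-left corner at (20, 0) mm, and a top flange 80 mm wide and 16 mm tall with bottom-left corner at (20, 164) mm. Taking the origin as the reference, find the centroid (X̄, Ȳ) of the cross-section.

X̄ = 30.78 mm, Ȳ = 90.00 mm

web: A = 20 × 180 = 3600.00, centroid at (10.00, 90.00).
bottom flange: A = 80 × 16 = 1280.00, centroid at (60.00, 8.00).
top flange: A = 80 × 16 = 1280.00, centroid at (60.00, 172.00).
ΣA = 6160.00 mm²
ΣAX̄ = (3600.00)(10.00) + (1280.00)(60.00) + (1280.00)(60.00) = 189600.00 mm³
ΣAȲ = (3600.00)(90.00) + (1280.00)(8.00) + (1280.00)(172.00) = 554400.00 mm³
X̄ = 189600.00 / 6160.00 = 30.78 mm
Ȳ = 554400.00 / 6160.00 = 90.00 mm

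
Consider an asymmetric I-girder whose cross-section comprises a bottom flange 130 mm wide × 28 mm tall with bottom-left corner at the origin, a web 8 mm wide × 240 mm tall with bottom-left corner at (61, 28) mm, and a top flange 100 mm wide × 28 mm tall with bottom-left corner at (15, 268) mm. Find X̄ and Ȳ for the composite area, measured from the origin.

bottom flange: A = 130 × 28 = 3640.00, centroid at (65.00, 14.00).
web: A = 8 × 240 = 1920.00, centroid at (65.00, 148.00).
top flange: A = 100 × 28 = 2800.00, centroid at (65.00, 282.00).
ΣA = 8360.00 mm², ΣAX̄ = 543400.00 mm³, ΣAȲ = 1124720.00 mm³.
X̄ = 543400.00/8360.00 = 65.00 mm; Ȳ = 1124720.00/8360.00 = 134.54 mm.

X̄ = 65.00 mm, Ȳ = 134.54 mm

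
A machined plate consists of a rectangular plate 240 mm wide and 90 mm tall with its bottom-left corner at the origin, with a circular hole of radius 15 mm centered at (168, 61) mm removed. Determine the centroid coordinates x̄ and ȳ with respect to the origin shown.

plate: A = 240 × 90 = 21600.00, centroid at (120.00, 45.00).
hole: A = −π·15² = -706.86, centroid at (168.00, 61.00).
ΣA = 20893.14 mm², ΣAx̄ = 2473247.80 mm³, ΣAȳ = 928881.64 mm³.
x̄ = 2473247.80/20893.14 = 118.38 mm; ȳ = 928881.64/20893.14 = 44.46 mm.

x̄ = 118.38 mm, ȳ = 44.46 mm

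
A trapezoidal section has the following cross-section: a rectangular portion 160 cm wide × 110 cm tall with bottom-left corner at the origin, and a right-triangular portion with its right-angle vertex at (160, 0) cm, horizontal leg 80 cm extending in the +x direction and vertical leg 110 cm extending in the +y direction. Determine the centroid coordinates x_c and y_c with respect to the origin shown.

Part | A | x̄ᵢ | ȳᵢ | A·x̄ᵢ | A·ȳᵢ
rectangular portion | 17600.00 | 80.00 | 55.00 | 1408000.00 | 968000.00
triangular portion | 4400.00 | 186.67 | 36.67 | 821333.33 | 161333.33
Σ | 22000.00 |  |  | 2229333.33 | 1129333.33
x_c = 2229333.33 / 22000.00 = 101.33 cm
y_c = 1129333.33 / 22000.00 = 51.33 cm

x_c = 101.33 cm, y_c = 51.33 cm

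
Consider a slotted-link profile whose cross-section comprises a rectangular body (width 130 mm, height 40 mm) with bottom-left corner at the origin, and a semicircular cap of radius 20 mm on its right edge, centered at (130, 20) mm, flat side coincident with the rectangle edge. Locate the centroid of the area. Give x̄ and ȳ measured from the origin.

x̄ = 72.92 mm, ȳ = 20.00 mm

rectangular body: A = 130 × 40 = 5200.00, centroid at (65.00, 20.00).
semicircular end: A = ½π·20² = 628.32, centroid at (138.49, 20.00).
ΣA = 5828.32 mm²
ΣAx̄ = (5200.00)(65.00) + (628.32)(138.49) = 425014.74 mm³
ΣAȳ = (5200.00)(20.00) + (628.32)(20.00) = 116566.37 mm³
x̄ = 425014.74 / 5828.32 = 72.92 mm
ȳ = 116566.37 / 5828.32 = 20.00 mm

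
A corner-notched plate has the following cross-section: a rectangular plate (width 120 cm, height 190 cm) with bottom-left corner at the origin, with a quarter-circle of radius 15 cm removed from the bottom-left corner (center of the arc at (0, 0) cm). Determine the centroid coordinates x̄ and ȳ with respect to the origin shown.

Part | A | x̄ᵢ | ȳᵢ | A·x̄ᵢ | A·ȳᵢ
plate | 22800.00 | 60.00 | 95.00 | 1368000.00 | 2166000.00
removed quarter-circle | -176.71 | 6.37 | 6.37 | -1125.00 | -1125.00
Σ | 22623.29 |  |  | 1366875.00 | 2164875.00
x̄ = 1366875.00 / 22623.29 = 60.42 cm
ȳ = 2164875.00 / 22623.29 = 95.69 cm

x̄ = 60.42 cm, ȳ = 95.69 cm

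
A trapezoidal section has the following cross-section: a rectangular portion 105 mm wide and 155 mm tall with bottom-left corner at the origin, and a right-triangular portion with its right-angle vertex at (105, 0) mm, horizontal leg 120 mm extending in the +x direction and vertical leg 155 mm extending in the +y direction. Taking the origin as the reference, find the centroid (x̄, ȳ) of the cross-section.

rectangular portion: A = 105 × 155 = 16275.00, centroid at (52.50, 77.50).
triangular portion: A = ½·120·155 = 9300.00, centroid at (145.00, 51.67).
ΣA = 25575.00 mm²
ΣAx̄ = (16275.00)(52.50) + (9300.00)(145.00) = 2202937.50 mm³
ΣAȳ = (16275.00)(77.50) + (9300.00)(51.67) = 1741812.50 mm³
x̄ = 2202937.50 / 25575.00 = 86.14 mm
ȳ = 1741812.50 / 25575.00 = 68.11 mm

x̄ = 86.14 mm, ȳ = 68.11 mm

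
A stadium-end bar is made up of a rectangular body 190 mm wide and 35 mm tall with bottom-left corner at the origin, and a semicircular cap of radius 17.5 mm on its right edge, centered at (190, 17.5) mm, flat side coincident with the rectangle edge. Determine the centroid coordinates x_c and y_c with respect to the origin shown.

x_c = 101.91 mm, y_c = 17.50 mm

Part | A | x̄ᵢ | ȳᵢ | A·x̄ᵢ | A·ȳᵢ
rectangular body | 6650.00 | 95.00 | 17.50 | 631750.00 | 116375.00
semicircular end | 481.06 | 197.43 | 17.50 | 94973.63 | 8418.49
Σ | 7131.06 |  |  | 726723.63 | 124793.49
x_c = 726723.63 / 7131.06 = 101.91 mm
y_c = 124793.49 / 7131.06 = 17.50 mm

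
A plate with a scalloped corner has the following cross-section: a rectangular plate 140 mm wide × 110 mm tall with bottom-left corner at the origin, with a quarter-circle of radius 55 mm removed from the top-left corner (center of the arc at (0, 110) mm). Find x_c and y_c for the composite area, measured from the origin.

plate: A = 140 × 110 = 15400.00, centroid at (70.00, 55.00).
removed quarter-circle: A = −¼π·55² = -2375.83, centroid at (23.34, 86.66).
ΣA = 13024.17 mm², ΣAx_c = 1022541.67 mm³, ΣAy_c = 641117.09 mm³.
x_c = 1022541.67/13024.17 = 78.51 mm; y_c = 641117.09/13024.17 = 49.23 mm.

x_c = 78.51 mm, y_c = 49.23 mm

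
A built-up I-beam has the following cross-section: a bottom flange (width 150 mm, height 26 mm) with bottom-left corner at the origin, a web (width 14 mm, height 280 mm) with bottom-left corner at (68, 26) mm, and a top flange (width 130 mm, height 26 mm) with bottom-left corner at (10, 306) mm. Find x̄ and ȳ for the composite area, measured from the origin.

bottom flange: A = 150 × 26 = 3900.00, centroid at (75.00, 13.00).
web: A = 14 × 280 = 3920.00, centroid at (75.00, 166.00).
top flange: A = 130 × 26 = 3380.00, centroid at (75.00, 319.00).
ΣA = 11200.00 mm²
ΣAx̄ = (3900.00)(75.00) + (3920.00)(75.00) + (3380.00)(75.00) = 840000.00 mm³
ΣAȳ = (3900.00)(13.00) + (3920.00)(166.00) + (3380.00)(319.00) = 1779640.00 mm³
x̄ = 840000.00 / 11200.00 = 75.00 mm
ȳ = 1779640.00 / 11200.00 = 158.90 mm

x̄ = 75.00 mm, ȳ = 158.90 mm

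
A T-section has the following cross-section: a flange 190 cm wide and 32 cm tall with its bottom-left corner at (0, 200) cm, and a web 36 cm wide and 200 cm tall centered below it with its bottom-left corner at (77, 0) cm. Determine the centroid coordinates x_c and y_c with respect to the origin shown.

web: A = 36 × 200 = 7200.00, centroid at (95.00, 100.00).
flange: A = 190 × 32 = 6080.00, centroid at (95.00, 216.00).
ΣA = 13280.00 cm², ΣAx_c = 1261600.00 cm³, ΣAy_c = 2033280.00 cm³.
x_c = 1261600.00/13280.00 = 95.00 cm; y_c = 2033280.00/13280.00 = 153.11 cm.

x_c = 95.00 cm, y_c = 153.11 cm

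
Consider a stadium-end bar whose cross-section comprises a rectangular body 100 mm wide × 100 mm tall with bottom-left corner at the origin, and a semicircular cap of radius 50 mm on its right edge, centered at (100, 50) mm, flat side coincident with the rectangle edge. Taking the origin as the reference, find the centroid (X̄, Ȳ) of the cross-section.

X̄ = 70.08 mm, Ȳ = 50.00 mm

rectangular body: A = 100 × 100 = 10000.00, centroid at (50.00, 50.00).
semicircular end: A = ½π·50² = 3926.99, centroid at (121.22, 50.00).
ΣA = 13926.99 mm²
ΣAX̄ = (10000.00)(50.00) + (3926.99)(121.22) = 976032.42 mm³
ΣAȲ = (10000.00)(50.00) + (3926.99)(50.00) = 696349.54 mm³
X̄ = 976032.42 / 13926.99 = 70.08 mm
Ȳ = 696349.54 / 13926.99 = 50.00 mm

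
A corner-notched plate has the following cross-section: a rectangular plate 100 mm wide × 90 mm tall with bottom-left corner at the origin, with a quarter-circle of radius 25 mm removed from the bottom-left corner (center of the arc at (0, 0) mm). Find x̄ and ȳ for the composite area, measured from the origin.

plate: A = 100 × 90 = 9000.00, centroid at (50.00, 45.00).
removed quarter-circle: A = −¼π·25² = -490.87, centroid at (10.61, 10.61).
ΣA = 8509.13 mm²
ΣAx̄ = (9000.00)(50.00) + (-490.87)(10.61) = 444791.67 mm³
ΣAȳ = (9000.00)(45.00) + (-490.87)(10.61) = 399791.67 mm³
x̄ = 444791.67 / 8509.13 = 52.27 mm
ȳ = 399791.67 / 8509.13 = 46.98 mm

x̄ = 52.27 mm, ȳ = 46.98 mm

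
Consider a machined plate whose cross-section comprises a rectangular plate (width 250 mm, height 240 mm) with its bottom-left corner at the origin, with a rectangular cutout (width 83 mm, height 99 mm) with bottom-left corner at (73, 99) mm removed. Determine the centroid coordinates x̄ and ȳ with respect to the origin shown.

x̄ = 126.67 mm, ȳ = 115.48 mm

plate: A = 250 × 240 = 60000.00, centroid at (125.00, 120.00).
hole: A = −(83 × 99) = -8217.00, centroid at (114.50, 148.50).
ΣA = 51783.00 mm², ΣAx̄ = 6559153.50 mm³, ΣAȳ = 5979775.50 mm³.
x̄ = 6559153.50/51783.00 = 126.67 mm; ȳ = 5979775.50/51783.00 = 115.48 mm.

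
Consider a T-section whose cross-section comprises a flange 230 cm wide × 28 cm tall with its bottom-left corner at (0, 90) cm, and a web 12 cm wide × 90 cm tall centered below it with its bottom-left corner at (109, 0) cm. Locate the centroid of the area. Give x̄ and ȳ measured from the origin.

x̄ = 115.00 cm, ȳ = 95.53 cm

web: A = 12 × 90 = 1080.00, centroid at (115.00, 45.00).
flange: A = 230 × 28 = 6440.00, centroid at (115.00, 104.00).
ΣA = 7520.00 cm², ΣAx̄ = 864800.00 cm³, ΣAȳ = 718360.00 cm³.
x̄ = 864800.00/7520.00 = 115.00 cm; ȳ = 718360.00/7520.00 = 95.53 cm.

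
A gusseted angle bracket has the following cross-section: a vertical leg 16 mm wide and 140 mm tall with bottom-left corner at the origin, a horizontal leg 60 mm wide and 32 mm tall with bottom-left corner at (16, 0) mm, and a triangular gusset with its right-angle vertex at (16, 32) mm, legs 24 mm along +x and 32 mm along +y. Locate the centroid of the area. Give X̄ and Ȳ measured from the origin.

vertical leg: A = 16 × 140 = 2240.00, centroid at (8.00, 70.00).
horizontal leg: A = 60 × 32 = 1920.00, centroid at (46.00, 16.00).
gusset: A = ½·24·32 = 384.00, centroid at (24.00, 42.67).
ΣA = 4544.00 mm²
ΣAX̄ = (2240.00)(8.00) + (1920.00)(46.00) + (384.00)(24.00) = 115456.00 mm³
ΣAȲ = (2240.00)(70.00) + (1920.00)(16.00) + (384.00)(42.67) = 203904.00 mm³
X̄ = 115456.00 / 4544.00 = 25.41 mm
Ȳ = 203904.00 / 4544.00 = 44.87 mm

X̄ = 25.41 mm, Ȳ = 44.87 mm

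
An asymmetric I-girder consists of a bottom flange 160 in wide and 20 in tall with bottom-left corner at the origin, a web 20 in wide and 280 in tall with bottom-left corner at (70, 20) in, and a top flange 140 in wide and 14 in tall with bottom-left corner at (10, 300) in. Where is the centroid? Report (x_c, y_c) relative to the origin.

x_c = 80.00 in, y_c = 142.17 in

Part | A | x̄ᵢ | ȳᵢ | A·x̄ᵢ | A·ȳᵢ
bottom flange | 3200.00 | 80.00 | 10.00 | 256000.00 | 32000.00
web | 5600.00 | 80.00 | 160.00 | 448000.00 | 896000.00
top flange | 1960.00 | 80.00 | 307.00 | 156800.00 | 601720.00
Σ | 10760.00 |  |  | 860800.00 | 1529720.00
x_c = 860800.00 / 10760.00 = 80.00 in
y_c = 1529720.00 / 10760.00 = 142.17 in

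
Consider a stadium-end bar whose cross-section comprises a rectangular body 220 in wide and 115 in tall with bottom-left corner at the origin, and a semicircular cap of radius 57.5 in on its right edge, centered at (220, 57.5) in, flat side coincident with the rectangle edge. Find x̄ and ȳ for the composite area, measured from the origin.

x̄ = 132.89 in, ȳ = 57.50 in

rectangular body: A = 220 × 115 = 25300.00, centroid at (110.00, 57.50).
semicircular end: A = ½π·57.5² = 5193.45, centroid at (244.40, 57.50).
ΣA = 30493.45 in²
ΣAx̄ = (25300.00)(110.00) + (5193.45)(244.40) = 4052297.56 in³
ΣAȳ = (25300.00)(57.50) + (5193.45)(57.50) = 1753373.11 in³
x̄ = 4052297.56 / 30493.45 = 132.89 in
ȳ = 1753373.11 / 30493.45 = 57.50 in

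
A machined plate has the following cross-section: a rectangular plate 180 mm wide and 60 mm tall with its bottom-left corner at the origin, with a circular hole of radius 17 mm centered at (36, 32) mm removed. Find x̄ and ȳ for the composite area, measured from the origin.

x̄ = 94.96 mm, ȳ = 29.82 mm

plate: A = 180 × 60 = 10800.00, centroid at (90.00, 30.00).
hole: A = −π·17² = -907.92, centroid at (36.00, 32.00).
ΣA = 9892.08 mm²
ΣAx̄ = (10800.00)(90.00) + (-907.92)(36.00) = 939314.87 mm³
ΣAȳ = (10800.00)(30.00) + (-907.92)(32.00) = 294946.55 mm³
x̄ = 939314.87 / 9892.08 = 94.96 mm
ȳ = 294946.55 / 9892.08 = 29.82 mm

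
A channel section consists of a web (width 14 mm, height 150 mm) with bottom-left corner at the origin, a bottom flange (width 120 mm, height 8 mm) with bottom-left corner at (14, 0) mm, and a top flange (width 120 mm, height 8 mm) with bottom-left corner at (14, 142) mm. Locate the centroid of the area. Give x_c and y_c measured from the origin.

Part | A | x̄ᵢ | ȳᵢ | A·x̄ᵢ | A·ȳᵢ
web | 2100.00 | 7.00 | 75.00 | 14700.00 | 157500.00
bottom flange | 960.00 | 74.00 | 4.00 | 71040.00 | 3840.00
top flange | 960.00 | 74.00 | 146.00 | 71040.00 | 140160.00
Σ | 4020.00 |  |  | 156780.00 | 301500.00
x_c = 156780.00 / 4020.00 = 39.00 mm
y_c = 301500.00 / 4020.00 = 75.00 mm

x_c = 39.00 mm, y_c = 75.00 mm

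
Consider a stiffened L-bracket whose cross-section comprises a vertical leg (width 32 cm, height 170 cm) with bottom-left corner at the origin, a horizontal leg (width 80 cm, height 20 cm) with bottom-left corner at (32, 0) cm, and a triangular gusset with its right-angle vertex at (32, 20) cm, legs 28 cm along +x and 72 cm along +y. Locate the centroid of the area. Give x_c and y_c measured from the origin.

vertical leg: A = 32 × 170 = 5440.00, centroid at (16.00, 85.00).
horizontal leg: A = 80 × 20 = 1600.00, centroid at (72.00, 10.00).
gusset: A = ½·28·72 = 1008.00, centroid at (41.33, 44.00).
ΣA = 8048.00 cm², ΣAx_c = 243904.00 cm³, ΣAy_c = 522752.00 cm³.
x_c = 243904.00/8048.00 = 30.31 cm; y_c = 522752.00/8048.00 = 64.95 cm.

x_c = 30.31 cm, y_c = 64.95 cm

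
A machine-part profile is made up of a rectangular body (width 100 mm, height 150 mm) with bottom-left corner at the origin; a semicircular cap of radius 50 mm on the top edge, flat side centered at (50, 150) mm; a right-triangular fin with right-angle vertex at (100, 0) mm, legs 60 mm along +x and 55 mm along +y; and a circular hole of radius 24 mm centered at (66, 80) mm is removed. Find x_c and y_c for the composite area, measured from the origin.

x_c = 54.61 mm, y_c = 89.67 mm

rectangular body: A = 100 × 150 = 15000.00, centroid at (50.00, 75.00).
semicircular top: A = ½π·50² = 3926.99, centroid at (50.00, 171.22).
triangular fin: A = ½·60·55 = 1650.00, centroid at (120.00, 18.33).
hole: A = −π·24² = -1809.56, centroid at (66.00, 80.00).
ΣA = 18767.43 mm²
ΣAx_c = (15000.00)(50.00) + (3926.99)(50.00) + (1650.00)(120.00) + (-1809.56)(66.00) = 1024918.75 mm³
ΣAy_c = (15000.00)(75.00) + (3926.99)(171.22) + (1650.00)(18.33) + (-1809.56)(80.00) = 1682867.37 mm³
x_c = 1024918.75 / 18767.43 = 54.61 mm
y_c = 1682867.37 / 18767.43 = 89.67 mm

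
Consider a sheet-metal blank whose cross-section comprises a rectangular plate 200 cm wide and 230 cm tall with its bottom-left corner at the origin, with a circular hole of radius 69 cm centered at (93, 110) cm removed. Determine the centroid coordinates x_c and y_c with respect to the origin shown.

Part | A | x̄ᵢ | ȳᵢ | A·x̄ᵢ | A·ȳᵢ
plate | 46000.00 | 100.00 | 115.00 | 4600000.00 | 5290000.00
hole | -14957.12 | 93.00 | 110.00 | -1391012.40 | -1645283.49
Σ | 31042.88 |  |  | 3208987.60 | 3644716.51
x_c = 3208987.60 / 31042.88 = 103.37 cm
y_c = 3644716.51 / 31042.88 = 117.41 cm

x_c = 103.37 cm, y_c = 117.41 cm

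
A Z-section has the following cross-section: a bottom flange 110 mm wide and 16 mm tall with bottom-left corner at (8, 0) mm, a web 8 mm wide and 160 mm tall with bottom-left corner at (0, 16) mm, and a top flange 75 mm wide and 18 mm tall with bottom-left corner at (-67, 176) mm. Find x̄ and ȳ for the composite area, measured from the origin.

bottom flange: A = 110 × 16 = 1760.00, centroid at (63.00, 8.00).
web: A = 8 × 160 = 1280.00, centroid at (4.00, 96.00).
top flange: A = 75 × 18 = 1350.00, centroid at (-29.50, 185.00).
ΣA = 4390.00 mm²
ΣAx̄ = (1760.00)(63.00) + (1280.00)(4.00) + (1350.00)(-29.50) = 76175.00 mm³
ΣAȳ = (1760.00)(8.00) + (1280.00)(96.00) + (1350.00)(185.00) = 386710.00 mm³
x̄ = 76175.00 / 4390.00 = 17.35 mm
ȳ = 386710.00 / 4390.00 = 88.09 mm

x̄ = 17.35 mm, ȳ = 88.09 mm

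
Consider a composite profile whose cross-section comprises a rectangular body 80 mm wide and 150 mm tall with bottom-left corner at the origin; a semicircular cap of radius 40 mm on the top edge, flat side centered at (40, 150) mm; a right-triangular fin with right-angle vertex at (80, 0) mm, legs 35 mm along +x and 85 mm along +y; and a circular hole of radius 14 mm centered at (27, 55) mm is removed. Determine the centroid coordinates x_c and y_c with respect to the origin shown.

Part | A | x̄ᵢ | ȳᵢ | A·x̄ᵢ | A·ȳᵢ
rectangular body | 12000.00 | 40.00 | 75.00 | 480000.00 | 900000.00
semicircular top | 2513.27 | 40.00 | 166.98 | 100530.96 | 419657.79
triangular fin | 1487.50 | 91.67 | 28.33 | 136354.17 | 42145.83
hole | -615.75 | 27.00 | 55.00 | -16625.31 | -33866.37
Σ | 15385.02 |  |  | 700259.82 | 1327937.25
x_c = 700259.82 / 15385.02 = 45.52 mm
y_c = 1327937.25 / 15385.02 = 86.31 mm

x_c = 45.52 mm, y_c = 86.31 mm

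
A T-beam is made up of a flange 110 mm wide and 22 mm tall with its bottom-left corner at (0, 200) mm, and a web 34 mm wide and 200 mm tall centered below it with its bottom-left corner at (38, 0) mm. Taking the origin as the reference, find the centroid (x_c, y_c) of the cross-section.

web: A = 34 × 200 = 6800.00, centroid at (55.00, 100.00).
flange: A = 110 × 22 = 2420.00, centroid at (55.00, 211.00).
ΣA = 9220.00 mm²
ΣAx_c = (6800.00)(55.00) + (2420.00)(55.00) = 507100.00 mm³
ΣAy_c = (6800.00)(100.00) + (2420.00)(211.00) = 1190620.00 mm³
x_c = 507100.00 / 9220.00 = 55.00 mm
y_c = 1190620.00 / 9220.00 = 129.13 mm

x_c = 55.00 mm, y_c = 129.13 mm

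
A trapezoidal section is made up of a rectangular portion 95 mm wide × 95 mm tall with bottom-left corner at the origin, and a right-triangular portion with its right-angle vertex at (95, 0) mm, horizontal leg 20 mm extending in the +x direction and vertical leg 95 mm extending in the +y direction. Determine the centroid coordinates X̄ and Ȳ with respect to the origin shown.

X̄ = 52.66 mm, Ȳ = 45.99 mm

rectangular portion: A = 95 × 95 = 9025.00, centroid at (47.50, 47.50).
triangular portion: A = ½·20·95 = 950.00, centroid at (101.67, 31.67).
ΣA = 9975.00 mm²
ΣAX̄ = (9025.00)(47.50) + (950.00)(101.67) = 525270.83 mm³
ΣAȲ = (9025.00)(47.50) + (950.00)(31.67) = 458770.83 mm³
X̄ = 525270.83 / 9975.00 = 52.66 mm
Ȳ = 458770.83 / 9975.00 = 45.99 mm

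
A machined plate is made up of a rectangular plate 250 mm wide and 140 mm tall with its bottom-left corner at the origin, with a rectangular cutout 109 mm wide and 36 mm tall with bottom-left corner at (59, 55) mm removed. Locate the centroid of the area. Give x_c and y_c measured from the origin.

plate: A = 250 × 140 = 35000.00, centroid at (125.00, 70.00).
hole: A = −(109 × 36) = -3924.00, centroid at (113.50, 73.00).
ΣA = 31076.00 mm², ΣAx_c = 3929626.00 mm³, ΣAy_c = 2163548.00 mm³.
x_c = 3929626.00/31076.00 = 126.45 mm; y_c = 2163548.00/31076.00 = 69.62 mm.

x_c = 126.45 mm, y_c = 69.62 mm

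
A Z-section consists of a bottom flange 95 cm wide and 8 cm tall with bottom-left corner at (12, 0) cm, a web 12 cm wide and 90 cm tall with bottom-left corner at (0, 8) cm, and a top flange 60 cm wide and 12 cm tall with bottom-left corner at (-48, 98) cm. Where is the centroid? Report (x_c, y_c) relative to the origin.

bottom flange: A = 95 × 8 = 760.00, centroid at (59.50, 4.00).
web: A = 12 × 90 = 1080.00, centroid at (6.00, 53.00).
top flange: A = 60 × 12 = 720.00, centroid at (-18.00, 104.00).
ΣA = 2560.00 cm²
ΣAx_c = (760.00)(59.50) + (1080.00)(6.00) + (720.00)(-18.00) = 38740.00 cm³
ΣAy_c = (760.00)(4.00) + (1080.00)(53.00) + (720.00)(104.00) = 135160.00 cm³
x_c = 38740.00 / 2560.00 = 15.13 cm
y_c = 135160.00 / 2560.00 = 52.80 cm

x_c = 15.13 cm, y_c = 52.80 cm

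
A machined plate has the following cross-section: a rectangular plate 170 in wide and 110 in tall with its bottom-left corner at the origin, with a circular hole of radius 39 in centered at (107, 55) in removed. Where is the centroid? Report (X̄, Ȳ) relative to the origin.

plate: A = 170 × 110 = 18700.00, centroid at (85.00, 55.00).
hole: A = −π·39² = -4778.36, centroid at (107.00, 55.00).
ΣA = 13921.64 in², ΣAX̄ = 1078215.22 in³, ΣAȲ = 765690.07 in³.
X̄ = 1078215.22/13921.64 = 77.45 in; Ȳ = 765690.07/13921.64 = 55.00 in.

X̄ = 77.45 in, Ȳ = 55.00 in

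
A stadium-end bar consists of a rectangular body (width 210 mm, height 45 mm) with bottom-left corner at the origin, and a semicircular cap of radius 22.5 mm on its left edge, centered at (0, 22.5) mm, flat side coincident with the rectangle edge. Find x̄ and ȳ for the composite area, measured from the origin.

x̄ = 96.11 mm, ȳ = 22.50 mm

Part | A | x̄ᵢ | ȳᵢ | A·x̄ᵢ | A·ȳᵢ
rectangular body | 9450.00 | 105.00 | 22.50 | 992250.00 | 212625.00
semicircular end | 795.22 | -9.55 | 22.50 | -7593.75 | 17892.35
Σ | 10245.22 |  |  | 984656.25 | 230517.35
x̄ = 984656.25 / 10245.22 = 96.11 mm
ȳ = 230517.35 / 10245.22 = 22.50 mm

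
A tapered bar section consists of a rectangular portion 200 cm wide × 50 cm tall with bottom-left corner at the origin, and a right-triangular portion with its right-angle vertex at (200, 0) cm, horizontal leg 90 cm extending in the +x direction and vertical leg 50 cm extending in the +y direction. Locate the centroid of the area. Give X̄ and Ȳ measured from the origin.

Part | A | x̄ᵢ | ȳᵢ | A·x̄ᵢ | A·ȳᵢ
rectangular portion | 10000.00 | 100.00 | 25.00 | 1000000.00 | 250000.00
triangular portion | 2250.00 | 230.00 | 16.67 | 517500.00 | 37500.00
Σ | 12250.00 |  |  | 1517500.00 | 287500.00
X̄ = 1517500.00 / 12250.00 = 123.88 cm
Ȳ = 287500.00 / 12250.00 = 23.47 cm

X̄ = 123.88 cm, Ȳ = 23.47 cm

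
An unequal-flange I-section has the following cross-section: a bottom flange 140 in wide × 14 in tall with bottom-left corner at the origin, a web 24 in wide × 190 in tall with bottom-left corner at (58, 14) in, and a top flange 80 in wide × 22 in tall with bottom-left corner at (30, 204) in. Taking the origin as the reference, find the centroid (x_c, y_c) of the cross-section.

x_c = 70.00 in, y_c = 107.39 in

bottom flange: A = 140 × 14 = 1960.00, centroid at (70.00, 7.00).
web: A = 24 × 190 = 4560.00, centroid at (70.00, 109.00).
top flange: A = 80 × 22 = 1760.00, centroid at (70.00, 215.00).
ΣA = 8280.00 in², ΣAx_c = 579600.00 in³, ΣAy_c = 889160.00 in³.
x_c = 579600.00/8280.00 = 70.00 in; y_c = 889160.00/8280.00 = 107.39 in.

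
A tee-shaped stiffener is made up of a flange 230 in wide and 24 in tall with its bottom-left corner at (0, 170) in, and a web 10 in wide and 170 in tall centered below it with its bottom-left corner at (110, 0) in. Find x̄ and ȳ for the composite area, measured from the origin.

web: A = 10 × 170 = 1700.00, centroid at (115.00, 85.00).
flange: A = 230 × 24 = 5520.00, centroid at (115.00, 182.00).
ΣA = 7220.00 in²
ΣAx̄ = (1700.00)(115.00) + (5520.00)(115.00) = 830300.00 in³
ΣAȳ = (1700.00)(85.00) + (5520.00)(182.00) = 1149140.00 in³
x̄ = 830300.00 / 7220.00 = 115.00 in
ȳ = 1149140.00 / 7220.00 = 159.16 in

x̄ = 115.00 in, ȳ = 159.16 in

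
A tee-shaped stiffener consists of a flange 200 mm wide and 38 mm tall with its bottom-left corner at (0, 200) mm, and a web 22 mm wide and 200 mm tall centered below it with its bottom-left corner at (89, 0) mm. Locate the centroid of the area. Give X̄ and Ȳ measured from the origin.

web: A = 22 × 200 = 4400.00, centroid at (100.00, 100.00).
flange: A = 200 × 38 = 7600.00, centroid at (100.00, 219.00).
ΣA = 12000.00 mm²
ΣAX̄ = (4400.00)(100.00) + (7600.00)(100.00) = 1200000.00 mm³
ΣAȲ = (4400.00)(100.00) + (7600.00)(219.00) = 2104400.00 mm³
X̄ = 1200000.00 / 12000.00 = 100.00 mm
Ȳ = 2104400.00 / 12000.00 = 175.37 mm

X̄ = 100.00 mm, Ȳ = 175.37 mm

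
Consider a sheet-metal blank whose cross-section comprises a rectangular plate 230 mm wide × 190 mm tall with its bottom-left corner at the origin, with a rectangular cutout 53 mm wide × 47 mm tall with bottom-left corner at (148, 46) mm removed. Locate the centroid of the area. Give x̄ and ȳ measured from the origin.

x̄ = 111.40 mm, ȳ = 96.54 mm

plate: A = 230 × 190 = 43700.00, centroid at (115.00, 95.00).
hole: A = −(53 × 47) = -2491.00, centroid at (174.50, 69.50).
ΣA = 41209.00 mm²
ΣAx̄ = (43700.00)(115.00) + (-2491.00)(174.50) = 4590820.50 mm³
ΣAȳ = (43700.00)(95.00) + (-2491.00)(69.50) = 3978375.50 mm³
x̄ = 4590820.50 / 41209.00 = 111.40 mm
ȳ = 3978375.50 / 41209.00 = 96.54 mm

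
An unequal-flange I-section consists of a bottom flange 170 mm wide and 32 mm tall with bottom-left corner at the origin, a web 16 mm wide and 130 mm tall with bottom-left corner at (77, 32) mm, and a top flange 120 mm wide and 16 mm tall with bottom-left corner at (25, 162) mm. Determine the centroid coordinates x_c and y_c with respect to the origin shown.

bottom flange: A = 170 × 32 = 5440.00, centroid at (85.00, 16.00).
web: A = 16 × 130 = 2080.00, centroid at (85.00, 97.00).
top flange: A = 120 × 16 = 1920.00, centroid at (85.00, 170.00).
ΣA = 9440.00 mm², ΣAx_c = 802400.00 mm³, ΣAy_c = 615200.00 mm³.
x_c = 802400.00/9440.00 = 85.00 mm; y_c = 615200.00/9440.00 = 65.17 mm.

x_c = 85.00 mm, y_c = 65.17 mm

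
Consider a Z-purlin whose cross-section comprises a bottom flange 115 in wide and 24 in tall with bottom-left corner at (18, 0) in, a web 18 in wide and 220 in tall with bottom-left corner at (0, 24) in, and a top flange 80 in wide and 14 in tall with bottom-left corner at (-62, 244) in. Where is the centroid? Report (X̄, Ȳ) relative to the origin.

X̄ = 27.98 in, Ȳ = 107.77 in

bottom flange: A = 115 × 24 = 2760.00, centroid at (75.50, 12.00).
web: A = 18 × 220 = 3960.00, centroid at (9.00, 134.00).
top flange: A = 80 × 14 = 1120.00, centroid at (-22.00, 251.00).
ΣA = 7840.00 in²
ΣAX̄ = (2760.00)(75.50) + (3960.00)(9.00) + (1120.00)(-22.00) = 219380.00 in³
ΣAȲ = (2760.00)(12.00) + (3960.00)(134.00) + (1120.00)(251.00) = 844880.00 in³
X̄ = 219380.00 / 7840.00 = 27.98 in
Ȳ = 844880.00 / 7840.00 = 107.77 in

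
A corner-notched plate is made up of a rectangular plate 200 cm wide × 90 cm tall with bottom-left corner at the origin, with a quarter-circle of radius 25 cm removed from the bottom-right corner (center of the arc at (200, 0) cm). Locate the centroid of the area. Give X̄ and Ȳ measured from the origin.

X̄ = 97.49 cm, Ȳ = 45.96 cm

Part | A | x̄ᵢ | ȳᵢ | A·x̄ᵢ | A·ȳᵢ
plate | 18000.00 | 100.00 | 45.00 | 1800000.00 | 810000.00
removed quarter-circle | -490.87 | 189.39 | 10.61 | -92966.44 | -5208.33
Σ | 17509.13 |  |  | 1707033.56 | 804791.67
X̄ = 1707033.56 / 17509.13 = 97.49 cm
Ȳ = 804791.67 / 17509.13 = 45.96 cm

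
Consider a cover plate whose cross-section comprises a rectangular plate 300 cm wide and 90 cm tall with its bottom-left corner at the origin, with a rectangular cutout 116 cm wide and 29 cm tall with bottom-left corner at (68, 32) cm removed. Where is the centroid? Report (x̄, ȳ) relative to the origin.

plate: A = 300 × 90 = 27000.00, centroid at (150.00, 45.00).
hole: A = −(116 × 29) = -3364.00, centroid at (126.00, 46.50).
ΣA = 23636.00 cm², ΣAx̄ = 3626136.00 cm³, ΣAȳ = 1058574.00 cm³.
x̄ = 3626136.00/23636.00 = 153.42 cm; ȳ = 1058574.00/23636.00 = 44.79 cm.

x̄ = 153.42 cm, ȳ = 44.79 cm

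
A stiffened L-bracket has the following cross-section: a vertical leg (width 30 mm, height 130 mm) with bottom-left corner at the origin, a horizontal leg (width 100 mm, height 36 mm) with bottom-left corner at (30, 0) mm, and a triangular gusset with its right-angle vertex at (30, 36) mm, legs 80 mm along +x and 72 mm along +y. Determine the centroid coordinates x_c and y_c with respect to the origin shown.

x_c = 49.10 mm, y_c = 47.31 mm

vertical leg: A = 30 × 130 = 3900.00, centroid at (15.00, 65.00).
horizontal leg: A = 100 × 36 = 3600.00, centroid at (80.00, 18.00).
gusset: A = ½·80·72 = 2880.00, centroid at (56.67, 60.00).
ΣA = 10380.00 mm²
ΣAx_c = (3900.00)(15.00) + (3600.00)(80.00) + (2880.00)(56.67) = 509700.00 mm³
ΣAy_c = (3900.00)(65.00) + (3600.00)(18.00) + (2880.00)(60.00) = 491100.00 mm³
x_c = 509700.00 / 10380.00 = 49.10 mm
y_c = 491100.00 / 10380.00 = 47.31 mm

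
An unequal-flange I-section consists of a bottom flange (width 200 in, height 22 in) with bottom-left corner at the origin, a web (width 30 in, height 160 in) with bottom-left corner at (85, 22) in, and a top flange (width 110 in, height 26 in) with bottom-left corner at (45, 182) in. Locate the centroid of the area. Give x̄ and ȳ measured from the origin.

bottom flange: A = 200 × 22 = 4400.00, centroid at (100.00, 11.00).
web: A = 30 × 160 = 4800.00, centroid at (100.00, 102.00).
top flange: A = 110 × 26 = 2860.00, centroid at (100.00, 195.00).
ΣA = 12060.00 in², ΣAx̄ = 1206000.00 in³, ΣAȳ = 1095700.00 in³.
x̄ = 1206000.00/12060.00 = 100.00 in; ȳ = 1095700.00/12060.00 = 90.85 in.

x̄ = 100.00 in, ȳ = 90.85 in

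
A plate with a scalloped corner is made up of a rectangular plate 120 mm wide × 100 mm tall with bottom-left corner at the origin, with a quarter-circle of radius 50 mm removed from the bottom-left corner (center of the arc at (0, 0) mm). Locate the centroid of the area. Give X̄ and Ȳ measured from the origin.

X̄ = 67.59 mm, Ȳ = 55.63 mm

plate: A = 120 × 100 = 12000.00, centroid at (60.00, 50.00).
removed quarter-circle: A = −¼π·50² = -1963.50, centroid at (21.22, 21.22).
ΣA = 10036.50 mm², ΣAX̄ = 678333.33 mm³, ΣAȲ = 558333.33 mm³.
X̄ = 678333.33/10036.50 = 67.59 mm; Ȳ = 558333.33/10036.50 = 55.63 mm.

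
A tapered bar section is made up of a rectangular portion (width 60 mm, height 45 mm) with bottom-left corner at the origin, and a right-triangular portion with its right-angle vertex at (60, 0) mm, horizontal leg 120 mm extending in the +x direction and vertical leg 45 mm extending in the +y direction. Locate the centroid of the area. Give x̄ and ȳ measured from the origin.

Part | A | x̄ᵢ | ȳᵢ | A·x̄ᵢ | A·ȳᵢ
rectangular portion | 2700.00 | 30.00 | 22.50 | 81000.00 | 60750.00
triangular portion | 2700.00 | 100.00 | 15.00 | 270000.00 | 40500.00
Σ | 5400.00 |  |  | 351000.00 | 101250.00
x̄ = 351000.00 / 5400.00 = 65.00 mm
ȳ = 101250.00 / 5400.00 = 18.75 mm

x̄ = 65.00 mm, ȳ = 18.75 mm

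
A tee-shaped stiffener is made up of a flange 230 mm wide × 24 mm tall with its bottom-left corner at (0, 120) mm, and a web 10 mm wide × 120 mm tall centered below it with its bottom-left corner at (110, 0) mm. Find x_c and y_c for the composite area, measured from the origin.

Part | A | x̄ᵢ | ȳᵢ | A·x̄ᵢ | A·ȳᵢ
web | 1200.00 | 115.00 | 60.00 | 138000.00 | 72000.00
flange | 5520.00 | 115.00 | 132.00 | 634800.00 | 728640.00
Σ | 6720.00 |  |  | 772800.00 | 800640.00
x_c = 772800.00 / 6720.00 = 115.00 mm
y_c = 800640.00 / 6720.00 = 119.14 mm

x_c = 115.00 mm, y_c = 119.14 mm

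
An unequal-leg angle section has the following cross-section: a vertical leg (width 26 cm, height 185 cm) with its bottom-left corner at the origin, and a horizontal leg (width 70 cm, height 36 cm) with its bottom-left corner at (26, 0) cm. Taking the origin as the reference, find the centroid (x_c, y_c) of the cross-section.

Part | A | x̄ᵢ | ȳᵢ | A·x̄ᵢ | A·ȳᵢ
vertical leg | 4810.00 | 13.00 | 92.50 | 62530.00 | 444925.00
horizontal leg | 2520.00 | 61.00 | 18.00 | 153720.00 | 45360.00
Σ | 7330.00 |  |  | 216250.00 | 490285.00
x_c = 216250.00 / 7330.00 = 29.50 cm
y_c = 490285.00 / 7330.00 = 66.89 cm

x_c = 29.50 cm, y_c = 66.89 cm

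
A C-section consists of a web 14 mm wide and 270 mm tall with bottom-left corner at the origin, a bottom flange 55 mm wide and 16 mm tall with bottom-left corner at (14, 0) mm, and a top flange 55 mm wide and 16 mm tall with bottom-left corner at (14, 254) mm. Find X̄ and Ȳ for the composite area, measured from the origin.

X̄ = 17.96 mm, Ȳ = 135.00 mm

web: A = 14 × 270 = 3780.00, centroid at (7.00, 135.00).
bottom flange: A = 55 × 16 = 880.00, centroid at (41.50, 8.00).
top flange: A = 55 × 16 = 880.00, centroid at (41.50, 262.00).
ΣA = 5540.00 mm²
ΣAX̄ = (3780.00)(7.00) + (880.00)(41.50) + (880.00)(41.50) = 99500.00 mm³
ΣAȲ = (3780.00)(135.00) + (880.00)(8.00) + (880.00)(262.00) = 747900.00 mm³
X̄ = 99500.00 / 5540.00 = 17.96 mm
Ȳ = 747900.00 / 5540.00 = 135.00 mm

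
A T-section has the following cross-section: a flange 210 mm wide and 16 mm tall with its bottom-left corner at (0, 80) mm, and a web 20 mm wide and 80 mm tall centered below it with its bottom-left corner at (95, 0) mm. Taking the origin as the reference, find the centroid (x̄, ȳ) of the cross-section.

web: A = 20 × 80 = 1600.00, centroid at (105.00, 40.00).
flange: A = 210 × 16 = 3360.00, centroid at (105.00, 88.00).
ΣA = 4960.00 mm²
ΣAx̄ = (1600.00)(105.00) + (3360.00)(105.00) = 520800.00 mm³
ΣAȳ = (1600.00)(40.00) + (3360.00)(88.00) = 359680.00 mm³
x̄ = 520800.00 / 4960.00 = 105.00 mm
ȳ = 359680.00 / 4960.00 = 72.52 mm

x̄ = 105.00 mm, ȳ = 72.52 mm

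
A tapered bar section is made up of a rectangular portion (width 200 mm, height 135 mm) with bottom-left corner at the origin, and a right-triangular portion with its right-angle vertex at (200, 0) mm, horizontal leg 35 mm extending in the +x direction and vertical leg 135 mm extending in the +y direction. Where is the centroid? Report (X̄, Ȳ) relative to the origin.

rectangular portion: A = 200 × 135 = 27000.00, centroid at (100.00, 67.50).
triangular portion: A = ½·35·135 = 2362.50, centroid at (211.67, 45.00).
ΣA = 29362.50 mm², ΣAX̄ = 3200062.50 mm³, ΣAȲ = 1928812.50 mm³.
X̄ = 3200062.50/29362.50 = 108.98 mm; Ȳ = 1928812.50/29362.50 = 65.69 mm.

X̄ = 108.98 mm, Ȳ = 65.69 mm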